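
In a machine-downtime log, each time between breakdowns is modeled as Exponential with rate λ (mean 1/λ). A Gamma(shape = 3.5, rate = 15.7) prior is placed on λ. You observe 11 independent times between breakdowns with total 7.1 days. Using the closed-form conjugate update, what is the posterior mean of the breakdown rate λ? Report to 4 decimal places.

With a Gamma(shape α, rate β) prior on the exponential rate λ, the posterior after n observations with total T = Σxᵢ is Gamma(α+n, β+T).
Posterior: Gamma(3.5+11, 15.7+7.1) = Gamma(14.5, 22.8).
Posterior mean of λ = α/β = 14.5/22.8 = 0.6360.

0.6360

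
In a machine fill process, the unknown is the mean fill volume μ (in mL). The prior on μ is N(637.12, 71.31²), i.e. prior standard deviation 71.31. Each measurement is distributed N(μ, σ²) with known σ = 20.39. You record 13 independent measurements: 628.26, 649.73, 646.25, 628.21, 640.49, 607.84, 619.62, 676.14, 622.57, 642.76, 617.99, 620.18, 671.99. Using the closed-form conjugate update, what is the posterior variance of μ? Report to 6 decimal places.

31.781056

For Normal data with known variance σ², a Normal(μ₀, σ₀²) prior on μ is conjugate. Posterior precision = 1/σ₀² + n/σ²; posterior mean is the precision-weighted average of μ₀ and x̄.
σ₀² = 71.31² = 5085.1161, σ² = 20.39² = 415.7521; σ² + n·σ₀² = 415.7521 + 13·5085.1161 = 66522.2614.
Posterior precision = 1/σ₀² + n/σ² = 1/5085.1161 + 13/415.7521 = (σ² + n·σ₀²)/(σ₀²σ²) = 66522.2614/(5085.1161·415.7521); posterior variance σₙ² = σ₀²σ²/(σ² + n·σ₀²) = 5085.1161·415.7521/66522.2614 = 31.781056.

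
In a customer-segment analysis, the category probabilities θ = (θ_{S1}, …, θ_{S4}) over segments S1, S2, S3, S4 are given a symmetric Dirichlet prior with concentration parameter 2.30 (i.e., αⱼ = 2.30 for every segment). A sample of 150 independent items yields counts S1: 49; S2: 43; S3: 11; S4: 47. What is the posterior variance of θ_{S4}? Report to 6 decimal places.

0.001334

The Dirichlet prior is conjugate to the Multinomial likelihood: each posterior αⱼ = prior αⱼ + observed count nⱼ.
Posterior concentration: (51.30, 45.30, 13.30, 49.30), total = 159.20.
Var[θ_j] = α_j(Σα−α_j)/((Σα)²(Σα+1)) = 49.30·109.90/(159.20²·160.20) = 0.001334.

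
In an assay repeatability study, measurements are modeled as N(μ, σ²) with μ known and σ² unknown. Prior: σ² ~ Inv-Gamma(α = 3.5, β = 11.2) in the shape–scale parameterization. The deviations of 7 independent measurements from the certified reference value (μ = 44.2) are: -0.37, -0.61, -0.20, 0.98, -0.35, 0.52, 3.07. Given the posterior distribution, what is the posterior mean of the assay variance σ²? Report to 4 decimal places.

With known mean μ and an Inverse-Gamma(α, β) prior on σ², the Normal likelihood is conjugate: posterior is Inv-Gamma(α + n/2, β + Σ(xᵢ−μ)²/2).
Σ(xᵢ−μ)² = (-0.37)² + (-0.61)² + (-0.20)² + (0.98)² + (-0.35)² + (0.52)² + (3.07)² = 11.3272.
Posterior: Inv-Gamma(3.5 + 7/2, 11.2 + 11.3272/2) = Inv-Gamma(7.00, 16.86360).
E[σ²|data] = β/(α−1) = 16.86360/6.00 = 2.8106.

2.8106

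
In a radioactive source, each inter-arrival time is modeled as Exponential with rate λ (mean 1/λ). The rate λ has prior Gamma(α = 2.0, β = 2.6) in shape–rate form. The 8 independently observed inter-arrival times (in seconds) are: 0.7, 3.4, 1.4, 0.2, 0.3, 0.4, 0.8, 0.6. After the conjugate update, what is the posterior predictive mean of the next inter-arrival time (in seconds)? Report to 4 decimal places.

With a Gamma(shape α, rate β) prior on the exponential rate λ, the posterior after n observations with total T = Σxᵢ is Gamma(α+n, β+T).
Sum of observations T = 7.8 seconds; n = 8.
Posterior: Gamma(2.0+8, 2.6+7.8) = Gamma(10.0, 10.4).
The predictive distribution for the next observation is Lomax; its mean is β/(α−1) = 10.4/9.0 = 1.1556.

1.1556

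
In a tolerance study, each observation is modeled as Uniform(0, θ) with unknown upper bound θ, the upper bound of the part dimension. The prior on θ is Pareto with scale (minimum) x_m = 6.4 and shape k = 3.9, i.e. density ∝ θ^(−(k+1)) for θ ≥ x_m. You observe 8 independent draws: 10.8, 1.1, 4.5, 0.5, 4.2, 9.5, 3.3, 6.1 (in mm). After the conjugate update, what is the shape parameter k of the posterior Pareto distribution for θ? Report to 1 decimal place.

11.9

A Pareto(scale x_m, shape k) prior on the upper bound θ of Uniform(0, θ) is conjugate: posterior is Pareto(max(x_m, max xᵢ), k + n).
Sample maximum = 10.8; prior scale x_m = 6.4 → posterior scale = max = 10.8.
Posterior shape = 3.9 + 8 = 11.9.
Posterior shape k = 11.9.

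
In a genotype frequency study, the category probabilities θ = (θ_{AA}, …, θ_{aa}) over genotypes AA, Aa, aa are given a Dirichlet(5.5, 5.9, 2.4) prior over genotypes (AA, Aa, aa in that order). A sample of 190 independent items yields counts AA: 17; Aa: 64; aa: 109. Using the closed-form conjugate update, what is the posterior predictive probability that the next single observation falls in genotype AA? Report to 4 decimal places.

0.1104

The Dirichlet prior is conjugate to the Multinomial likelihood: each posterior αⱼ = prior αⱼ + observed count nⱼ.
Posterior concentration: (22.5, 69.9, 111.4), total = 203.8.
P(next = AA | data) = α_{AA}/Σα = 0.1104.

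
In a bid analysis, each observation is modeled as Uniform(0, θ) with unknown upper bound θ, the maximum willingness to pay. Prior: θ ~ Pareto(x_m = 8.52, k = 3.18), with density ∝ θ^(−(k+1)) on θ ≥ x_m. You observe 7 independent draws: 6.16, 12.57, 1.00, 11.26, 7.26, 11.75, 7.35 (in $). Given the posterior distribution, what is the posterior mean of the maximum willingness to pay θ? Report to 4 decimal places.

A Pareto(scale x_m, shape k) prior on the upper bound θ of Uniform(0, θ) is conjugate: posterior is Pareto(max(x_m, max xᵢ), k + n).
Sample maximum = 12.57; prior scale x_m = 8.52 → posterior scale = max = 12.57.
Posterior shape = 3.18 + 7 = 10.18.
E[θ|data] = k·x_m/(k−1) = 10.18·12.57/9.18 = 13.9393.

13.9393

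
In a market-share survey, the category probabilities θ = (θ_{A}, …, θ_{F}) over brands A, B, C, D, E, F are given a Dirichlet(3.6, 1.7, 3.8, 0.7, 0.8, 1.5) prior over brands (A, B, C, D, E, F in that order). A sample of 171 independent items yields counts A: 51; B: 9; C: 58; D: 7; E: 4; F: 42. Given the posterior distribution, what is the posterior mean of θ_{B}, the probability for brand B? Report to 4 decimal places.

The Dirichlet prior is conjugate to the Multinomial likelihood: each posterior αⱼ = prior αⱼ + observed count nⱼ.
Posterior concentration: (54.6, 10.7, 61.8, 7.7, 4.8, 43.5), total = 183.1.
E[θ_{B}|data] = α_{B}/Σα = 10.7/183.1 = 0.0584.

0.0584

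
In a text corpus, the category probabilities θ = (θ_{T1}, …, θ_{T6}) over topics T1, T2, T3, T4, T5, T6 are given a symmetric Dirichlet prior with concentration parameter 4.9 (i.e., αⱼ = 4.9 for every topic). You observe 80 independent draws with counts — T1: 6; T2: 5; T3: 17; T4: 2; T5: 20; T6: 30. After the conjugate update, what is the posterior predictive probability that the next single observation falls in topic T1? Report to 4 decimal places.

The Dirichlet prior is conjugate to the Multinomial likelihood: each posterior αⱼ = prior αⱼ + observed count nⱼ.
Posterior concentration: (10.9, 9.9, 21.9, 6.9, 24.9, 34.9), total = 109.4.
P(next = T1 | data) = α_{T1}/Σα = 0.0996.

0.0996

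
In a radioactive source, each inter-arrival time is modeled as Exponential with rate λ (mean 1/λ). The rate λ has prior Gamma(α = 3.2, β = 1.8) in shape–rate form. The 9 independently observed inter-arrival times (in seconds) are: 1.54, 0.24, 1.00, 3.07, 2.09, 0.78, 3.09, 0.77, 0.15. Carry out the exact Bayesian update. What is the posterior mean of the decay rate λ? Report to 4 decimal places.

With a Gamma(shape α, rate β) prior on the exponential rate λ, the posterior after n observations with total T = Σxᵢ is Gamma(α+n, β+T).
Sum of observations T = 12.73 seconds; n = 9.
Posterior: Gamma(3.2+9, 1.8+12.73) = Gamma(12.2, 14.53).
Posterior mean of λ = α/β = 12.2/14.53 = 0.8396.

0.8396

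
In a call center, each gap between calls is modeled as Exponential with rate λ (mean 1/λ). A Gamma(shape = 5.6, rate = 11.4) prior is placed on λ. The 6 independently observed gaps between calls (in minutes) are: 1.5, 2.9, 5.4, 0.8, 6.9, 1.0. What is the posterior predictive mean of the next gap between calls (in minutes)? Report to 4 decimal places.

With a Gamma(shape α, rate β) prior on the exponential rate λ, the posterior after n observations with total T = Σxᵢ is Gamma(α+n, β+T).
Sum of observations T = 18.5 minutes; n = 6.
Posterior: Gamma(5.6+6, 11.4+18.5) = Gamma(11.6, 29.9).
The predictive distribution for the next observation is Lomax; its mean is β/(α−1) = 29.9/10.6 = 2.8208.

2.8208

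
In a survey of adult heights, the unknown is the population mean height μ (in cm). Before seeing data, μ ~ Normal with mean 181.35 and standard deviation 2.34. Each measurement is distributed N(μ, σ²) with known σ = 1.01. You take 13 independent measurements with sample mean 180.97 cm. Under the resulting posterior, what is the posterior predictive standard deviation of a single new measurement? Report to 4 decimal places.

For Normal data with known variance σ², a Normal(μ₀, σ₀²) prior on μ is conjugate. Posterior precision = 1/σ₀² + n/σ²; posterior mean is the precision-weighted average of μ₀ and x̄.
σ₀² = 2.34² = 5.4756, σ² = 1.01² = 1.0201; σ² + n·σ₀² = 1.0201 + 13·5.4756 = 72.2029.
Posterior precision = 1/σ₀² + n/σ² = 1/5.4756 + 13/1.0201 = (σ² + n·σ₀²)/(σ₀²σ²) = 72.2029/(5.4756·1.0201); posterior variance σₙ² = σ₀²σ²/(σ² + n·σ₀²) = 5.4756·1.0201/72.2029 = 0.077361.
Predictive variance for one new observation = σₙ² + σ² = 5.4756·1.0201/72.2029 + 1.0201 = σ²·(σ₀² + 72.2029)/72.2029 = 1.0201·77.6785/72.2029 = 1.097461; SD = √(1.0201·77.6785/72.2029) = 1.0476.

1.0476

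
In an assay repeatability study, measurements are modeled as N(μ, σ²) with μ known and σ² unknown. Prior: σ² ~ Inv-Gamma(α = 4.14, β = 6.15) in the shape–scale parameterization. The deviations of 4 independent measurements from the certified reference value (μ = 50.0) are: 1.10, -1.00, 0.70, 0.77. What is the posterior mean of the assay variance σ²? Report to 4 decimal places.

1.5168

With known mean μ and an Inverse-Gamma(α, β) prior on σ², the Normal likelihood is conjugate: posterior is Inv-Gamma(α + n/2, β + Σ(xᵢ−μ)²/2).
Σ(xᵢ−μ)² = (1.10)² + (-1.00)² + (0.70)² + (0.77)² = 3.2929.
Posterior: Inv-Gamma(4.14 + 4/2, 6.15 + 3.2929/2) = Inv-Gamma(6.14, 7.79645).
E[σ²|data] = β/(α−1) = 7.79645/5.14 = 1.5168.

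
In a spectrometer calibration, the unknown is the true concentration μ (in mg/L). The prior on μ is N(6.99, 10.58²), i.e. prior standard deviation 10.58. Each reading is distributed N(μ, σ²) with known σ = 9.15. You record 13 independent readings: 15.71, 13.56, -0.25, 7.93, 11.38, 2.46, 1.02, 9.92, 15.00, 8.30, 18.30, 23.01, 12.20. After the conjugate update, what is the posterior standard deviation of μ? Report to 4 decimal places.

For Normal data with known variance σ², a Normal(μ₀, σ₀²) prior on μ is conjugate. Posterior precision = 1/σ₀² + n/σ²; posterior mean is the precision-weighted average of μ₀ and x̄.
σ₀² = 10.58² = 111.9364, σ² = 9.15² = 83.7225; σ² + n·σ₀² = 83.7225 + 13·111.9364 = 1538.8957.
Posterior precision = 1/σ₀² + n/σ² = 1/111.9364 + 13/83.7225 = (σ² + n·σ₀²)/(σ₀²σ²) = 1538.8957/(111.9364·83.7225); posterior variance σₙ² = σ₀²σ²/(σ² + n·σ₀²) = 111.9364·83.7225/1538.8957 = 6.089818.
Posterior SD = √σₙ² = √(111.9364·83.7225/1538.8957) = 2.4678.

2.4678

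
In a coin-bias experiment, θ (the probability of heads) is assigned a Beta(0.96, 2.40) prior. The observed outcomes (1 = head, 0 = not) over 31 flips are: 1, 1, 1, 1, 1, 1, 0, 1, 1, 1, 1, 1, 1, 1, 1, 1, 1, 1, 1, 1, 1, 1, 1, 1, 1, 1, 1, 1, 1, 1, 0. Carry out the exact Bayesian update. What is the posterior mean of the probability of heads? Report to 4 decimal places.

0.8719

The Beta prior is conjugate to a Binomial/Bernoulli likelihood; the update adds successes to α and failures to β.
Posterior: Beta(α+k, β+n−k) = Beta(0.96+29, 2.40+2) = Beta(29.96, 4.40).
Posterior mean = α/(α+β) = 29.96/34.36 = 0.8719.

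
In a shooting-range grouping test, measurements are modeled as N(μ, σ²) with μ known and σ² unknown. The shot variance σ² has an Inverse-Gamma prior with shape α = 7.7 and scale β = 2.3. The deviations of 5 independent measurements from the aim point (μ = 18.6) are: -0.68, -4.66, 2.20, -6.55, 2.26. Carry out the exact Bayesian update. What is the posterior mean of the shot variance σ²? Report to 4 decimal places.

4.3276

With known mean μ and an Inverse-Gamma(α, β) prior on σ², the Normal likelihood is conjugate: posterior is Inv-Gamma(α + n/2, β + Σ(xᵢ−μ)²/2).
Σ(xᵢ−μ)² = (-0.68)² + (-4.66)² + (2.20)² + (-6.55)² + (2.26)² = 75.0281.
Posterior: Inv-Gamma(7.7 + 5/2, 2.3 + 75.0281/2) = Inv-Gamma(10.20, 39.81405).
E[σ²|data] = β/(α−1) = 39.81405/9.20 = 4.3276.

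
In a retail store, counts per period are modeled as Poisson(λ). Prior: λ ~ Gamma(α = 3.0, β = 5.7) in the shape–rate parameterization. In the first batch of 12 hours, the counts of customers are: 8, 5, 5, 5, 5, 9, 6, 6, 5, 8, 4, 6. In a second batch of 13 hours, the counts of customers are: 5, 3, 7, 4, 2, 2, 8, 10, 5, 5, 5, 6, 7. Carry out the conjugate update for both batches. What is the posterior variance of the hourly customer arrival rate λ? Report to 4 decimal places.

0.1528

With a Gamma(shape α, rate β) prior, the Poisson likelihood is conjugate: the posterior is Gamma(α + ΣXᵢ, β + n).
Batch 1: sum of counts S = 72 over n = 12 hours.
After batch 1: Gamma(α+S, β+n) = Gamma(3.0+72, 5.7+12) = Gamma(75.0, 17.7).
Batch 2: sum of counts S = 69 over n = 13 hours.
After batch 2: Gamma(α+S, β+n) = Gamma(75.0+69, 17.7+13) = Gamma(144.0, 30.7).
Var = α/β² = 144.0/30.7² = 0.1528.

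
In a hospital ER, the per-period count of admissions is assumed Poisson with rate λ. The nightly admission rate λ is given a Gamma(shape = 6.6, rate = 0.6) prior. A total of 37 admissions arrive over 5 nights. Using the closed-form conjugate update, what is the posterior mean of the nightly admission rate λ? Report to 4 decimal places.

With a Gamma(shape α, rate β) prior, the Poisson likelihood is conjugate: the posterior is Gamma(α + ΣXᵢ, β + n).
Posterior: Gamma(α+S, β+n) = Gamma(6.6+37, 0.6+5) = Gamma(43.6, 5.6).
Posterior mean = α/β = 43.6/5.6 = 7.7857.

7.7857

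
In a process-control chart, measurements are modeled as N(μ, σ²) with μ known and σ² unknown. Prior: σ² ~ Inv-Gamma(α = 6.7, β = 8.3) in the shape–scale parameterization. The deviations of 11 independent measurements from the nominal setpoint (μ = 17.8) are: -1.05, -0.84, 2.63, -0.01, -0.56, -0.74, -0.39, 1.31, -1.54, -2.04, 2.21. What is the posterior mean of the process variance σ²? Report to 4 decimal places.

1.7621

With known mean μ and an Inverse-Gamma(α, β) prior on σ², the Normal likelihood is conjugate: posterior is Inv-Gamma(α + n/2, β + Σ(xᵢ−μ)²/2).
Σ(xᵢ−μ)² = (-1.05)² + (-0.84)² + (2.63)² + (-0.01)² + (-0.56)² + (-0.74)² + (-0.39)² + (1.31)² + (-1.54)² + (-2.04)² + (2.21)² = 22.8718.
Posterior: Inv-Gamma(6.7 + 11/2, 8.3 + 22.8718/2) = Inv-Gamma(12.20, 19.73590).
E[σ²|data] = β/(α−1) = 19.73590/11.20 = 1.7621.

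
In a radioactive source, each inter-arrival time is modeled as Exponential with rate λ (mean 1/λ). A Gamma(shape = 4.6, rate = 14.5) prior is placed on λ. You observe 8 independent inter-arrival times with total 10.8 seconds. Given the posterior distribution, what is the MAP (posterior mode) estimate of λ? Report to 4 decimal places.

With a Gamma(shape α, rate β) prior on the exponential rate λ, the posterior after n observations with total T = Σxᵢ is Gamma(α+n, β+T).
Posterior: Gamma(4.6+8, 14.5+10.8) = Gamma(12.6, 25.3).
Mode = (α−1)/β = 0.4585.

0.4585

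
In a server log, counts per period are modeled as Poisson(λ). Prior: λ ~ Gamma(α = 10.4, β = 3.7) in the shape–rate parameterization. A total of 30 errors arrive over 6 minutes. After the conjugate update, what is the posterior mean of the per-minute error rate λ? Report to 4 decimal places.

4.1649

With a Gamma(shape α, rate β) prior, the Poisson likelihood is conjugate: the posterior is Gamma(α + ΣXᵢ, β + n).
Posterior: Gamma(α+S, β+n) = Gamma(10.4+30, 3.7+6) = Gamma(40.4, 9.7).
Posterior mean = α/β = 40.4/9.7 = 4.1649.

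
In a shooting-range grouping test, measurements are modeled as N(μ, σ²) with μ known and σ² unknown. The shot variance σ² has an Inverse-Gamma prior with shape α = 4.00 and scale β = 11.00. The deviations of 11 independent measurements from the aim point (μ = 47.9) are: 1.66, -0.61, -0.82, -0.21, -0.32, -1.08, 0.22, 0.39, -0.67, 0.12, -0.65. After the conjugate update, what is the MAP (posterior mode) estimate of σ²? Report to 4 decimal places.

With known mean μ and an Inverse-Gamma(α, β) prior on σ², the Normal likelihood is conjugate: posterior is Inv-Gamma(α + n/2, β + Σ(xᵢ−μ)²/2).
Σ(xᵢ−μ)² = (1.66)² + (-0.61)² + (-0.82)² + (-0.21)² + (-0.32)² + (-1.08)² + (0.22)² + (0.39)² + (-0.67)² + (0.12)² + (-0.65)² = 6.1993.
Posterior: Inv-Gamma(4.00 + 11/2, 11.00 + 6.1993/2) = Inv-Gamma(9.50, 14.09965).
Mode = β/(α+1) = 14.09965/10.50 = 1.3428.

1.3428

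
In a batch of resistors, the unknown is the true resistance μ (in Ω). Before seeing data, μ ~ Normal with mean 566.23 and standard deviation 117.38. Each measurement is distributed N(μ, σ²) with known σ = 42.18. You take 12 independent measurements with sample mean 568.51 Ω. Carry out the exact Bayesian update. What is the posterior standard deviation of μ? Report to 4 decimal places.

12.1113

For Normal data with known variance σ², a Normal(μ₀, σ₀²) prior on μ is conjugate. Posterior precision = 1/σ₀² + n/σ²; posterior mean is the precision-weighted average of μ₀ and x̄.
σ₀² = 117.38² = 13778.0644, σ² = 42.18² = 1779.1524; σ² + n·σ₀² = 1779.1524 + 12·13778.0644 = 167115.9252.
Posterior precision = 1/σ₀² + n/σ² = 1/13778.0644 + 12/1779.1524 = (σ² + n·σ₀²)/(σ₀²σ²) = 167115.9252/(13778.0644·1779.1524); posterior variance σₙ² = σ₀²σ²/(σ² + n·σ₀²) = 13778.0644·1779.1524/167115.9252 = 146.684263.
Posterior SD = √σₙ² = √(13778.0644·1779.1524/167115.9252) = 12.1113.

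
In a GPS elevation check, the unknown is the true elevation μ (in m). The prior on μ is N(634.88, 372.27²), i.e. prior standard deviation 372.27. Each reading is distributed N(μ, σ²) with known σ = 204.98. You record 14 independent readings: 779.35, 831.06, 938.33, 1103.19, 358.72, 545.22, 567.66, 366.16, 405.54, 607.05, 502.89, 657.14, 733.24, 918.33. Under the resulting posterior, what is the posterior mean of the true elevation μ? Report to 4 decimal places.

664.6328

For Normal data with known variance σ², a Normal(μ₀, σ₀²) prior on μ is conjugate. Posterior precision = 1/σ₀² + n/σ²; posterior mean is the precision-weighted average of μ₀ and x̄.
Σxᵢ = 779.35 + 831.06 + 938.33 + 1103.19 + 358.72 + 545.22 + 567.66 + 366.16 + 405.54 + 607.05 + 502.89 + 657.14 + 733.24 + 918.33 = 9313.88, so n·x̄ = 9313.88.
σ₀² = 372.27² = 138584.9529, σ² = 204.98² = 42016.8004; σ² + n·σ₀² = 42016.8004 + 14·138584.9529 = 1982206.141.
Posterior mean = (μ₀/σ₀² + n·x̄/σ²)/(1/σ₀² + n/σ²) = (σ²·μ₀ + σ₀²·n·x̄)/(σ² + n·σ₀²) = (42016.8004·634.88 + 138584.9529·9313.88)/1982206.141 = 1317439247.354204/1982206.141 = 664.6328.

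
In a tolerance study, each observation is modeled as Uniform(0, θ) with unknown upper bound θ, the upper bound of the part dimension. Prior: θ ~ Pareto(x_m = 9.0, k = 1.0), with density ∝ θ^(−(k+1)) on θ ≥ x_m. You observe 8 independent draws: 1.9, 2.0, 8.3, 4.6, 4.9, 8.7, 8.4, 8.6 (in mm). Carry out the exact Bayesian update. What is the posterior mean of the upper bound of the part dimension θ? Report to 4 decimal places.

A Pareto(scale x_m, shape k) prior on the upper bound θ of Uniform(0, θ) is conjugate: posterior is Pareto(max(x_m, max xᵢ), k + n).
Sample maximum = 8.7; prior scale x_m = 9.0 → posterior scale = max = 9.0.
Posterior shape = 1.0 + 8 = 9.0.
E[θ|data] = k·x_m/(k−1) = 9.0·9.0/8.0 = 10.1250.

10.1250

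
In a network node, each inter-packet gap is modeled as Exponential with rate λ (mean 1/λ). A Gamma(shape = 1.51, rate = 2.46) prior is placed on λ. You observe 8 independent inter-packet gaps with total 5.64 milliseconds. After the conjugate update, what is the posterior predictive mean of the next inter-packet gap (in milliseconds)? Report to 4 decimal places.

With a Gamma(shape α, rate β) prior on the exponential rate λ, the posterior after n observations with total T = Σxᵢ is Gamma(α+n, β+T).
Posterior: Gamma(1.51+8, 2.46+5.64) = Gamma(9.51, 8.10).
The predictive distribution for the next observation is Lomax; its mean is β/(α−1) = 8.10/8.51 = 0.9518.

0.9518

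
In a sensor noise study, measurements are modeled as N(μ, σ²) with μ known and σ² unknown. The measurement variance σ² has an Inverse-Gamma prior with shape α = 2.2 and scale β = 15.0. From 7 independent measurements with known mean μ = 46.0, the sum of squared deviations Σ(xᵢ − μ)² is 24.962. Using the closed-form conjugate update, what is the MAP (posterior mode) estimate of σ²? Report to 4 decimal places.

With known mean μ and an Inverse-Gamma(α, β) prior on σ², the Normal likelihood is conjugate: posterior is Inv-Gamma(α + n/2, β + Σ(xᵢ−μ)²/2).
Posterior: Inv-Gamma(2.2 + 7/2, 15.0 + 24.962/2) = Inv-Gamma(5.70, 27.4810).
Mode = β/(α+1) = 27.4810/6.70 = 4.1016.

4.1016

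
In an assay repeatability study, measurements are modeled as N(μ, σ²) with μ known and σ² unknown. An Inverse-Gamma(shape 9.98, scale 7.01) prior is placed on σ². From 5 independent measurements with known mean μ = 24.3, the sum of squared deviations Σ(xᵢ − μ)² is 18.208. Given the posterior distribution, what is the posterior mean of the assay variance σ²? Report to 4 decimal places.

With known mean μ and an Inverse-Gamma(α, β) prior on σ², the Normal likelihood is conjugate: posterior is Inv-Gamma(α + n/2, β + Σ(xᵢ−μ)²/2).
Posterior: Inv-Gamma(9.98 + 5/2, 7.01 + 18.208/2) = Inv-Gamma(12.48, 16.1140).
E[σ²|data] = β/(α−1) = 16.1140/11.48 = 1.4037.

1.4037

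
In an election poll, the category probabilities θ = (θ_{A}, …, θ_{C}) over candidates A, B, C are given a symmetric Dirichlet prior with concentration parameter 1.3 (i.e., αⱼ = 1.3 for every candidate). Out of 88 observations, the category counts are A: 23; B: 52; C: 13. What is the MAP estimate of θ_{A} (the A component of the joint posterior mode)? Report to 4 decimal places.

0.2621

The Dirichlet prior is conjugate to the Multinomial likelihood: each posterior αⱼ = prior αⱼ + observed count nⱼ.
Posterior concentration: (24.3, 53.3, 14.3), total = 91.9.
Joint mode component: (α_{A}−1)/(Σα−K) = 23.3/88.9 = 0.2621.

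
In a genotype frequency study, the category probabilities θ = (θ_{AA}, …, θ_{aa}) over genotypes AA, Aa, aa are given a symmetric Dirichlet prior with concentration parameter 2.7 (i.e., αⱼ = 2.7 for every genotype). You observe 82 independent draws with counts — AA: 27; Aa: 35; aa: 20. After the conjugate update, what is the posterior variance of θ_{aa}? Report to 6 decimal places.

0.002069

The Dirichlet prior is conjugate to the Multinomial likelihood: each posterior αⱼ = prior αⱼ + observed count nⱼ.
Posterior concentration: (29.7, 37.7, 22.7), total = 90.1.
Var[θ_j] = α_j(Σα−α_j)/((Σα)²(Σα+1)) = 22.7·67.4/(90.1²·91.1) = 0.002069.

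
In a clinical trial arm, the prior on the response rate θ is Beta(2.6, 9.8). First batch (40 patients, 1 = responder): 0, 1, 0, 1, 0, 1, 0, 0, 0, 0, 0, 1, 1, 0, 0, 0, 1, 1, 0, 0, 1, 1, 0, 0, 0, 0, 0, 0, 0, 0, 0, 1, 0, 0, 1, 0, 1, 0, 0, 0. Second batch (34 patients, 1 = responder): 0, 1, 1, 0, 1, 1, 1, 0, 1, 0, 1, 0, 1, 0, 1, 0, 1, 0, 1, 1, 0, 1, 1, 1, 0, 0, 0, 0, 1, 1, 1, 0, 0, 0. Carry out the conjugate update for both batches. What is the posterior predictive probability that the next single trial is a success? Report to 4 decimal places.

The Beta prior is conjugate to a Binomial/Bernoulli likelihood; the update adds successes to α and failures to β.
After batch 1: Beta(2.6+12, 9.8+28) = Beta(14.6, 37.8).
After batch 2: Beta(14.6+18, 37.8+16) = Beta(32.6, 53.8).
For a single future Bernoulli trial, P(success | data) = α/(α+β) = 0.3773.

0.3773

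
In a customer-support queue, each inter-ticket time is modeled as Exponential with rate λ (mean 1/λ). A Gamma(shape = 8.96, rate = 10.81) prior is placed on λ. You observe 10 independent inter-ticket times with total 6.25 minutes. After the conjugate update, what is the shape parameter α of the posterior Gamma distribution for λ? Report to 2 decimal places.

18.96

With a Gamma(shape α, rate β) prior on the exponential rate λ, the posterior after n observations with total T = Σxᵢ is Gamma(α+n, β+T).
Posterior: Gamma(8.96+10, 10.81+6.25) = Gamma(18.96, 17.06).
Posterior α = 18.96.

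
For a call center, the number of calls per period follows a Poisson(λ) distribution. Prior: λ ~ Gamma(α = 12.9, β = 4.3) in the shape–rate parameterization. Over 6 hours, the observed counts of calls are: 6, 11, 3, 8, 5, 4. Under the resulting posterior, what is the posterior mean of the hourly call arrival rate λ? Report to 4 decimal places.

4.8447

With a Gamma(shape α, rate β) prior, the Poisson likelihood is conjugate: the posterior is Gamma(α + ΣXᵢ, β + n).
Sum of counts S = 37 over n = 6 hours.
Posterior: Gamma(α+S, β+n) = Gamma(12.9+37, 4.3+6) = Gamma(49.9, 10.3).
Posterior mean = α/β = 49.9/10.3 = 4.8447.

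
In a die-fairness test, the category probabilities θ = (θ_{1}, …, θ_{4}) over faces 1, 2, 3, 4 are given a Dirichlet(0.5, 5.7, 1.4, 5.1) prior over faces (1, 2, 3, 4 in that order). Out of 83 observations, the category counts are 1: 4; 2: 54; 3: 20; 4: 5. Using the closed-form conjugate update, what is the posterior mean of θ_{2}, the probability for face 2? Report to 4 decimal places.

0.6238

The Dirichlet prior is conjugate to the Multinomial likelihood: each posterior αⱼ = prior αⱼ + observed count nⱼ.
Posterior concentration: (4.5, 59.7, 21.4, 10.1), total = 95.7.
E[θ_{2}|data] = α_{2}/Σα = 59.7/95.7 = 0.6238.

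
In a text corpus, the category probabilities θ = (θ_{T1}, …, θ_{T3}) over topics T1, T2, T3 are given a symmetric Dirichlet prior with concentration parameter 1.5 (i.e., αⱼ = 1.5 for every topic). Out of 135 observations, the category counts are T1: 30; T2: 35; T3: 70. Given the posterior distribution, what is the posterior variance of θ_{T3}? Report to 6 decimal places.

0.001778

The Dirichlet prior is conjugate to the Multinomial likelihood: each posterior αⱼ = prior αⱼ + observed count nⱼ.
Posterior concentration: (31.5, 36.5, 71.5), total = 139.5.
Var[θ_j] = α_j(Σα−α_j)/((Σα)²(Σα+1)) = 71.5·68.0/(139.5²·140.5) = 0.001778.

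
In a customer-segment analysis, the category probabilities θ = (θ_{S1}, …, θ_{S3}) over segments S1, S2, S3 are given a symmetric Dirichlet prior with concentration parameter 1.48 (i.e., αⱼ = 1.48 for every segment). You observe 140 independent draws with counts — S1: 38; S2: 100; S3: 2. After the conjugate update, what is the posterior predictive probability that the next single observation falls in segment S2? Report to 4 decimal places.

0.7026

The Dirichlet prior is conjugate to the Multinomial likelihood: each posterior αⱼ = prior αⱼ + observed count nⱼ.
Posterior concentration: (39.48, 101.48, 3.48), total = 144.44.
P(next = S2 | data) = α_{S2}/Σα = 0.7026.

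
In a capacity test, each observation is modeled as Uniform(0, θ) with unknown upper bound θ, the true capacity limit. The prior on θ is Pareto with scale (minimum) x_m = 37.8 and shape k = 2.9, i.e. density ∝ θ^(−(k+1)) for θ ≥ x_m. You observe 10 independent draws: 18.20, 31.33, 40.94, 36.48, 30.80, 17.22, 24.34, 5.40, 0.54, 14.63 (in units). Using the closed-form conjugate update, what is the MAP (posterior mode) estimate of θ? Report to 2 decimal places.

40.94

A Pareto(scale x_m, shape k) prior on the upper bound θ of Uniform(0, θ) is conjugate: posterior is Pareto(max(x_m, max xᵢ), k + n).
Sample maximum = 40.94; prior scale x_m = 37.8 → posterior scale = max = 40.94.
Posterior shape = 2.9 + 10 = 12.9.
The Pareto density is decreasing on [x_m, ∞), so the mode is x_m = 40.94.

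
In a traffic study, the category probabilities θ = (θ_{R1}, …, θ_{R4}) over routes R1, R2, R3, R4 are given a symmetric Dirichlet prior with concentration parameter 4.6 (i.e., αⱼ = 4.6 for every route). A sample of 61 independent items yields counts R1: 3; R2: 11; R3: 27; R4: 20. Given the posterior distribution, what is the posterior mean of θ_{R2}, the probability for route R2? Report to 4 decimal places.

0.1965

The Dirichlet prior is conjugate to the Multinomial likelihood: each posterior αⱼ = prior αⱼ + observed count nⱼ.
Posterior concentration: (7.6, 15.6, 31.6, 24.6), total = 79.4.
E[θ_{R2}|data] = α_{R2}/Σα = 15.6/79.4 = 0.1965.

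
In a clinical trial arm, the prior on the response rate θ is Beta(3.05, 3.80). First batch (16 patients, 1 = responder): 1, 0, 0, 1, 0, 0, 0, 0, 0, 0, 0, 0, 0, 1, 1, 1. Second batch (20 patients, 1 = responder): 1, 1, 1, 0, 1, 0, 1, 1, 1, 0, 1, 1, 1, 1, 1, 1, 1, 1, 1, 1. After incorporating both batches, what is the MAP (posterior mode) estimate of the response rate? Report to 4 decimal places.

The Beta prior is conjugate to a Binomial/Bernoulli likelihood; the update adds successes to α and failures to β.
After batch 1: Beta(3.05+5, 3.80+11) = Beta(8.05, 14.80).
After batch 2: Beta(8.05+17, 14.80+3) = Beta(25.05, 17.80).
Mode of Beta(a,b) for a,b>1 is (a−1)/(a+b−2) = 24.05/40.85 = 0.5887.

0.5887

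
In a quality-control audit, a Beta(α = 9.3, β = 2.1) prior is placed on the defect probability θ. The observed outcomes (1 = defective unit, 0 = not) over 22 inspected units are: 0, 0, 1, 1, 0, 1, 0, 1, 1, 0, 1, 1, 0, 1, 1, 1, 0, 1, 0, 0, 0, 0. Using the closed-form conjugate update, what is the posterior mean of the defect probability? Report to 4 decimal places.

0.6078

The Beta prior is conjugate to a Binomial/Bernoulli likelihood; the update adds successes to α and failures to β.
Posterior: Beta(α+k, β+n−k) = Beta(9.3+11, 2.1+11) = Beta(20.3, 13.1).
Posterior mean = α/(α+β) = 20.3/33.4 = 0.6078.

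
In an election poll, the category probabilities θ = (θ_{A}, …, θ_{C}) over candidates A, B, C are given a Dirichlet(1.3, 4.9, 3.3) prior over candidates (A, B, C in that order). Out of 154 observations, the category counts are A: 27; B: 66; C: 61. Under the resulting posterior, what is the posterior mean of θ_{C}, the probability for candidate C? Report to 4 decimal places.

The Dirichlet prior is conjugate to the Multinomial likelihood: each posterior αⱼ = prior αⱼ + observed count nⱼ.
Posterior concentration: (28.3, 70.9, 64.3), total = 163.5.
E[θ_{C}|data] = α_{C}/Σα = 64.3/163.5 = 0.3933.

0.3933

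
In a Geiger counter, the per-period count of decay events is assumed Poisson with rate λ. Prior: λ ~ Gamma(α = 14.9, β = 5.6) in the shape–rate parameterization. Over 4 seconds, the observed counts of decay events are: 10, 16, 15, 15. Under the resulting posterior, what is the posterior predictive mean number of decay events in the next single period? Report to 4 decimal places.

With a Gamma(shape α, rate β) prior, the Poisson likelihood is conjugate: the posterior is Gamma(α + ΣXᵢ, β + n).
Sum of counts S = 56 over n = 4 seconds.
Posterior: Gamma(α+S, β+n) = Gamma(14.9+56, 5.6+4) = Gamma(70.9, 9.6).
The predictive distribution for one future period is NegBinom with mean α/β = 7.3854.

7.3854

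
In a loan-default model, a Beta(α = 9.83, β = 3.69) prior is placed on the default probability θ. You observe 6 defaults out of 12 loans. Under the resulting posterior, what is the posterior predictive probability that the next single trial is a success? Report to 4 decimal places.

0.6203

The Beta prior is conjugate to a Binomial/Bernoulli likelihood; the update adds successes to α and failures to β.
Posterior: Beta(α+k, β+n−k) = Beta(9.83+6, 3.69+6) = Beta(15.83, 9.69).
For a single future Bernoulli trial, P(success | data) = α/(α+β) = 0.6203.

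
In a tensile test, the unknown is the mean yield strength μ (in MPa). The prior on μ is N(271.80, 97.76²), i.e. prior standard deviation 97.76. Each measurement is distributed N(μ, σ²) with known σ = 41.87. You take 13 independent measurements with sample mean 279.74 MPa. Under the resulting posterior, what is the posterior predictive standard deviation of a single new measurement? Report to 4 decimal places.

For Normal data with known variance σ², a Normal(μ₀, σ₀²) prior on μ is conjugate. Posterior precision = 1/σ₀² + n/σ²; posterior mean is the precision-weighted average of μ₀ and x̄.
σ₀² = 97.76² = 9557.0176, σ² = 41.87² = 1753.0969; σ² + n·σ₀² = 1753.0969 + 13·9557.0176 = 125994.3257.
Posterior precision = 1/σ₀² + n/σ² = 1/9557.0176 + 13/1753.0969 = (σ² + n·σ₀²)/(σ₀²σ²) = 125994.3257/(9557.0176·1753.0969); posterior variance σₙ² = σ₀²σ²/(σ² + n·σ₀²) = 9557.0176·1753.0969/125994.3257 = 132.977242.
Predictive variance for one new observation = σₙ² + σ² = 9557.0176·1753.0969/125994.3257 + 1753.0969 = σ²·(σ₀² + 125994.3257)/125994.3257 = 1753.0969·135551.3433/125994.3257 = 1886.074142; SD = √(1753.0969·135551.3433/125994.3257) = 43.4290.

43.4290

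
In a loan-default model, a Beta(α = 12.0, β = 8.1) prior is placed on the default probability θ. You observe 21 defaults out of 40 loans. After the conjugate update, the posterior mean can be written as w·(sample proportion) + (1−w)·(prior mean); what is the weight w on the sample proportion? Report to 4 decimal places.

The Beta prior is conjugate to a Binomial/Bernoulli likelihood; the update adds successes to α and failures to β.
Posterior mean = (α₀+k)/(α₀+β₀+n) = [n/(α₀+β₀+n)]·(k/n) + [(α₀+β₀)/(α₀+β₀+n)]·α₀/(α₀+β₀), so only n and the prior enter the weight.
The weight on the data is w = n/(α₀+β₀+n) = 40/(12.0+8.1+40) = 40/60.1 = 0.6656.

0.6656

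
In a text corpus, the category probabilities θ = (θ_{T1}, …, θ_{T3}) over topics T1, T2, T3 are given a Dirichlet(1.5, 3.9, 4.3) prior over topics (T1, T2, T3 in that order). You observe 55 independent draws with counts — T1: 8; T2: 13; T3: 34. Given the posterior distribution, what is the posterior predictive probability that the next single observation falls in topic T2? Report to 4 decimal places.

0.2612

The Dirichlet prior is conjugate to the Multinomial likelihood: each posterior αⱼ = prior αⱼ + observed count nⱼ.
Posterior concentration: (9.5, 16.9, 38.3), total = 64.7.
P(next = T2 | data) = α_{T2}/Σα = 0.2612.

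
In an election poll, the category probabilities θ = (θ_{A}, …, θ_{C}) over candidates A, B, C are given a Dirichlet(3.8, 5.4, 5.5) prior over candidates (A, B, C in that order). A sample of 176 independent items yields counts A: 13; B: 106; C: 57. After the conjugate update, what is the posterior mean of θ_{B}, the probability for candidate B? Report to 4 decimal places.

0.5842

The Dirichlet prior is conjugate to the Multinomial likelihood: each posterior αⱼ = prior αⱼ + observed count nⱼ.
Posterior concentration: (16.8, 111.4, 62.5), total = 190.7.
E[θ_{B}|data] = α_{B}/Σα = 111.4/190.7 = 0.5842.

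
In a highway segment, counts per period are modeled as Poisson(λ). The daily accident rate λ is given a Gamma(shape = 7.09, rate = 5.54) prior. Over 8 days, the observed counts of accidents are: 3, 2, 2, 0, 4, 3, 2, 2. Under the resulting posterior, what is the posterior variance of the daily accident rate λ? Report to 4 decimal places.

0.1369

With a Gamma(shape α, rate β) prior, the Poisson likelihood is conjugate: the posterior is Gamma(α + ΣXᵢ, β + n).
Sum of counts S = 18 over n = 8 days.
Posterior: Gamma(α+S, β+n) = Gamma(7.09+18, 5.54+8) = Gamma(25.09, 13.54).
Var = α/β² = 25.09/13.54² = 0.1369.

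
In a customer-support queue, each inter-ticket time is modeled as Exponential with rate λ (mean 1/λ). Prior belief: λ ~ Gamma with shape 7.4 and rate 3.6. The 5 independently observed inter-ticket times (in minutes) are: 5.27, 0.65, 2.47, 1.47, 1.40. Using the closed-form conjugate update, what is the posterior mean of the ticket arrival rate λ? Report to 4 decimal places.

0.8345

With a Gamma(shape α, rate β) prior on the exponential rate λ, the posterior after n observations with total T = Σxᵢ is Gamma(α+n, β+T).
Sum of observations T = 11.26 minutes; n = 5.
Posterior: Gamma(7.4+5, 3.6+11.26) = Gamma(12.4, 14.86).
Posterior mean of λ = α/β = 12.4/14.86 = 0.8345.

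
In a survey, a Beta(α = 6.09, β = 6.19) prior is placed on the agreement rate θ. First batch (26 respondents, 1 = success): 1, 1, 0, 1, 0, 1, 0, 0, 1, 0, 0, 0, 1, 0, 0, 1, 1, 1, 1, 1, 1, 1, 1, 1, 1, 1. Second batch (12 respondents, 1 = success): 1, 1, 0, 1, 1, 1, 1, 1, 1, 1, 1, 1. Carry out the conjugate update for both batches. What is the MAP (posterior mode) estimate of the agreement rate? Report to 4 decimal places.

0.6854

The Beta prior is conjugate to a Binomial/Bernoulli likelihood; the update adds successes to α and failures to β.
After batch 1: Beta(6.09+17, 6.19+9) = Beta(23.09, 15.19).
After batch 2: Beta(23.09+11, 15.19+1) = Beta(34.09, 16.19).
Mode of Beta(a,b) for a,b>1 is (a−1)/(a+b−2) = 33.09/48.28 = 0.6854.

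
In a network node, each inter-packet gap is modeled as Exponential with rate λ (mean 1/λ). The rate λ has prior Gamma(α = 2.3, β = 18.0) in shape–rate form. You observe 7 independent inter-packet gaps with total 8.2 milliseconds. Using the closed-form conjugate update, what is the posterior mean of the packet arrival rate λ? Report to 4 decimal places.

With a Gamma(shape α, rate β) prior on the exponential rate λ, the posterior after n observations with total T = Σxᵢ is Gamma(α+n, β+T).
Posterior: Gamma(2.3+7, 18.0+8.2) = Gamma(9.3, 26.2).
Posterior mean of λ = α/β = 9.3/26.2 = 0.3550.

0.3550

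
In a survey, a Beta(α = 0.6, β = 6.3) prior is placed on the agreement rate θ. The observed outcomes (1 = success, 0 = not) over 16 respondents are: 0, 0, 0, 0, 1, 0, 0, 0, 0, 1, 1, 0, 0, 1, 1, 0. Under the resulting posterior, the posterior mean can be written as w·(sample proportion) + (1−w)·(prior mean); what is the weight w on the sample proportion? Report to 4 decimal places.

0.6987

The Beta prior is conjugate to a Binomial/Bernoulli likelihood; the update adds successes to α and failures to β.
Posterior mean = (α₀+k)/(α₀+β₀+n) = [n/(α₀+β₀+n)]·(k/n) + [(α₀+β₀)/(α₀+β₀+n)]·α₀/(α₀+β₀), so only n and the prior enter the weight.
The weight on the data is w = n/(α₀+β₀+n) = 16/(0.6+6.3+16) = 16/22.9 = 0.6987.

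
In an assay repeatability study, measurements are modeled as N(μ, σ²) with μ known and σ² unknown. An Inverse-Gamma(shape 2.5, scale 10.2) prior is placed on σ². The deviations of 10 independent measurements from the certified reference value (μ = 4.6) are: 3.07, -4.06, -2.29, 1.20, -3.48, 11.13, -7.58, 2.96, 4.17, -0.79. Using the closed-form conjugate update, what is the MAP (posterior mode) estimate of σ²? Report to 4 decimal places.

With known mean μ and an Inverse-Gamma(α, β) prior on σ², the Normal likelihood is conjugate: posterior is Inv-Gamma(α + n/2, β + Σ(xᵢ−μ)²/2).
Σ(xᵢ−μ)² = (3.07)² + (-4.06)² + (-2.29)² + (1.20)² + (-3.48)² + (11.13)² + (-7.58)² + (2.96)² + (4.17)² + (-0.79)² = 252.8109.
Posterior: Inv-Gamma(2.5 + 10/2, 10.2 + 252.8109/2) = Inv-Gamma(7.50, 136.60545).
Mode = β/(α+1) = 136.60545/8.50 = 16.0712.

16.0712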